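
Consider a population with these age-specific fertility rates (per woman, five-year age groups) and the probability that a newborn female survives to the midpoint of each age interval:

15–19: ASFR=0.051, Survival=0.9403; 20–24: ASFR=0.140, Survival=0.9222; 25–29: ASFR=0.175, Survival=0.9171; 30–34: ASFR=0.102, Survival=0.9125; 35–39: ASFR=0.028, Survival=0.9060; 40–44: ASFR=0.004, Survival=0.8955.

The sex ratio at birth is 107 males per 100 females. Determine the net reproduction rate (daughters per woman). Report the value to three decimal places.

1.110

Proportion female at birth = 100 / (100 + 107) = 0.48309.
Per-age-group product (5 × ASFR × survival probability):
  15–19: 5 × 0.051 × 0.9403 = 0.23978
  20–24: 5 × 0.140 × 0.9222 = 0.64554
  25–29: 5 × 0.175 × 0.9171 = 0.80246
  30–34: 5 × 0.102 × 0.9125 = 0.46538
  35–39: 5 × 0.028 × 0.9060 = 0.12684
  40–44: 5 × 0.004 × 0.8955 = 0.01791
Sum = 2.29791
NRR = 0.48309 × 2.29791 = 1.11010
An NRR exceeding 1 indicates intrinsic growth under these rates.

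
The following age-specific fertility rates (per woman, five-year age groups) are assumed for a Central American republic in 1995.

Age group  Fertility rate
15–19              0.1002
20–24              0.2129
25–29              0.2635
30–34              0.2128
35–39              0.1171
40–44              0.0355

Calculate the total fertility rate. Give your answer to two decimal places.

Sum of ASFRs = 0.1002 + 0.2129 + 0.2635 + 0.2128 + 0.1171 + 0.0355 = 0.9420
TFR = 5 × 0.9420 = 4.71

4.71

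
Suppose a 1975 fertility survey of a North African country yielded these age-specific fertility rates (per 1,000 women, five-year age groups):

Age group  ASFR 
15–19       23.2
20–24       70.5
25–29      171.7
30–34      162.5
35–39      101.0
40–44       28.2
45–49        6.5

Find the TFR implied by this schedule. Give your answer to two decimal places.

2.82

Sum of ASFRs = 23.2 + 70.5 + 171.7 + 162.5 + 101.0 + 28.2 + 6.5 = 563.6
TFR = 5 × 563.6 / 1000 = 2.818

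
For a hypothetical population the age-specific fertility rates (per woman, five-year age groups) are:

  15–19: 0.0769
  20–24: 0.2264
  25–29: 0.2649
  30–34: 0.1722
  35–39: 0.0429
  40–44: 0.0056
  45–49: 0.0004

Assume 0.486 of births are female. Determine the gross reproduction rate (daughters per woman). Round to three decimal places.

Proportion female at birth = 0.486.
Sum of ASFRs = 0.0769 + 0.2264 + 0.2649 + 0.1722 + 0.0429 + 0.0056 + 0.0004 = 0.7893
TFR = 5 × 0.7893 = 3.9465
GRR = 0.486 × 3.9465 = 1.91800

1.918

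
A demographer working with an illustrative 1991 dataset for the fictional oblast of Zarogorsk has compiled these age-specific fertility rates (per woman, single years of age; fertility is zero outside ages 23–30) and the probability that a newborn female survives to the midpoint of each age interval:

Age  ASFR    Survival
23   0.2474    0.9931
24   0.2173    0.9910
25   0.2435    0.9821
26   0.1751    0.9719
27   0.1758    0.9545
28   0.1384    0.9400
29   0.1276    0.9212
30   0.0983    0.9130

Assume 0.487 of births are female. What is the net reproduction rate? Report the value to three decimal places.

Proportion female at birth = 0.487.
Each age group contributes 1 × ASFR × survival:
  23: 1 × 0.2474 × 0.9931 = 0.24569
  24: 1 × 0.2173 × 0.9910 = 0.21534
  25: 1 × 0.2435 × 0.9821 = 0.23914
  26: 1 × 0.1751 × 0.9719 = 0.17018
  27: 1 × 0.1758 × 0.9545 = 0.16780
  28: 1 × 0.1384 × 0.9400 = 0.13010
  29: 1 × 0.1276 × 0.9212 = 0.11755
  30: 1 × 0.0983 × 0.9130 = 0.08975
Sum = 1.37555
NRR = 0.487 × 1.37555 = 0.66989

0.670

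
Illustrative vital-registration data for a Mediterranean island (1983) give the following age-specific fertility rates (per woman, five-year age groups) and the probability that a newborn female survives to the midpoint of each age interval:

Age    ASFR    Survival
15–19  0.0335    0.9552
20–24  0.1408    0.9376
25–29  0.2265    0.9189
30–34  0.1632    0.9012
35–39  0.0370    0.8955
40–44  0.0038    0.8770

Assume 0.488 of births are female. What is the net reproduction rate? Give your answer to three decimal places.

Proportion female at birth = 0.488.
Each age group contributes 5 × ASFR × survival:
  15–19: 5 × 0.0335 × 0.9552 = 0.16000
  20–24: 5 × 0.1408 × 0.9376 = 0.66007
  25–29: 5 × 0.2265 × 0.9189 = 1.04065
  30–34: 5 × 0.1632 × 0.9012 = 0.73538
  35–39: 5 × 0.0370 × 0.8955 = 0.16567
  40–44: 5 × 0.0038 × 0.8770 = 0.01666
Sum = 2.77843
NRR = 0.488 × 2.77843 = 1.35587
NRR > 1, so each generation more than replaces itself.

1.356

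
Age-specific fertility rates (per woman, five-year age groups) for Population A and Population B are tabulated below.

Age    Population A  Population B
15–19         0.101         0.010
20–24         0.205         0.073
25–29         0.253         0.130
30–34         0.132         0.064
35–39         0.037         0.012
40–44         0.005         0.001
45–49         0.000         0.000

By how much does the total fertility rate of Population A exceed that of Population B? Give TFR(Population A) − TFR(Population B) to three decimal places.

Population A:
  Sum of ASFRs = 0.101 + 0.205 + 0.253 + 0.132 + 0.037 + 0.005 + 0.000 = 0.733
  TFR = 5 × 0.733 = 3.665
Population B:
  Sum of ASFRs = 0.010 + 0.073 + 0.130 + 0.064 + 0.012 + 0.001 + 0.000 = 0.290
  TFR = 5 × 0.290 = 1.45
Difference = 3.665 − 1.45 = 2.215

2.215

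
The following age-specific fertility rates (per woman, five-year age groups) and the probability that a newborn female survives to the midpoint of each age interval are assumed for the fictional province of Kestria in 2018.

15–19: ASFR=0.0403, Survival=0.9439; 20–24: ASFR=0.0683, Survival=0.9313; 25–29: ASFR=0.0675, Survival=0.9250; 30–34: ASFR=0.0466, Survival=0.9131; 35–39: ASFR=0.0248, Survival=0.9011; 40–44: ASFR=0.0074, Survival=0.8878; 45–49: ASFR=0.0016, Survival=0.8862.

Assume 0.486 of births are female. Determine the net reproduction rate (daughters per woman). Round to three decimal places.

Proportion female at birth = 0.486.
Each age group contributes 5 × ASFR × survival:
  15–19: 5 × 0.0403 × 0.9439 = 0.19020
  20–24: 5 × 0.0683 × 0.9313 = 0.31804
  25–29: 5 × 0.0675 × 0.9250 = 0.31219
  30–34: 5 × 0.0466 × 0.9131 = 0.21275
  35–39: 5 × 0.0248 × 0.9011 = 0.11174
  40–44: 5 × 0.0074 × 0.8878 = 0.03285
  45–49: 5 × 0.0016 × 0.8862 = 0.00709
Sum = 1.18486
NRR = 0.486 × 1.18486 = 0.57584
NRR < 1, so the cohort does not fully replace itself.

0.576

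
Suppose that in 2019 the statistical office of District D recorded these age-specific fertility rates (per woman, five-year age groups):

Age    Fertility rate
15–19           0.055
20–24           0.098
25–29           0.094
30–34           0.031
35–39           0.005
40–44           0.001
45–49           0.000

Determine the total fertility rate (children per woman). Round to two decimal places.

1.42

Sum of ASFRs = 0.055 + 0.098 + 0.094 + 0.031 + 0.005 + 0.001 + 0.000 = 0.284
TFR = 5 × 0.284 = 1.42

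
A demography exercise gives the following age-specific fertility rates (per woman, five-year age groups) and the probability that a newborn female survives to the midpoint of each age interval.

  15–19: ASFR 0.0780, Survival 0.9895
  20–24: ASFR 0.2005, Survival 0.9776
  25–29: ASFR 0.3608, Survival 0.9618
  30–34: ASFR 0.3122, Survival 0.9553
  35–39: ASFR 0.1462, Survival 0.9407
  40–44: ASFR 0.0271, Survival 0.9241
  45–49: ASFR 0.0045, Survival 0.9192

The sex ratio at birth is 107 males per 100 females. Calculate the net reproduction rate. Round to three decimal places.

Proportion female at birth = 100 / (100 + 107) = 0.48309.
Weighting each age-specific rate by interval width and survival:
  15–19: 5 × 0.0780 × 0.9895 = 0.38591
  20–24: 5 × 0.2005 × 0.9776 = 0.98004
  25–29: 5 × 0.3608 × 0.9618 = 1.73509
  30–34: 5 × 0.3122 × 0.9553 = 1.49122
  35–39: 5 × 0.1462 × 0.9407 = 0.68765
  40–44: 5 × 0.0271 × 0.9241 = 0.12522
  45–49: 5 × 0.0045 × 0.9192 = 0.02068
Sum = 5.42581
NRR = 0.48309 × 5.42581 = 2.62115
NRR > 1, so each generation more than replaces itself.

2.621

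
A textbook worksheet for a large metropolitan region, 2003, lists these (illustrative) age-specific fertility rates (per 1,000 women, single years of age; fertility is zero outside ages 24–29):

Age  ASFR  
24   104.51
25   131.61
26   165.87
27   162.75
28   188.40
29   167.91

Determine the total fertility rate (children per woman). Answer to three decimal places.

0.921

Sum of ASFRs = 104.51 + 131.61 + 165.87 + 162.75 + 188.40 + 167.91 = 921.05
TFR = 921.05 / 1000 = 0.92105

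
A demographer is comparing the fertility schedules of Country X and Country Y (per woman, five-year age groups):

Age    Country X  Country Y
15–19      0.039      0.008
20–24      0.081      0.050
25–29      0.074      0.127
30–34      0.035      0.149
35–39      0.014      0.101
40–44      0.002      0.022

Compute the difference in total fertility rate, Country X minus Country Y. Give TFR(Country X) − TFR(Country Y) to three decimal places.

-1.060

Country X:
  Sum of ASFRs = 0.039 + 0.081 + 0.074 + 0.035 + 0.014 + 0.002 = 0.245
  TFR = 5 × 0.245 = 1.225
Country Y:
  Sum of ASFRs = 0.008 + 0.050 + 0.127 + 0.149 + 0.101 + 0.022 = 0.457
  TFR = 5 × 0.457 = 2.285
Difference = 1.225 − 2.285 = -1.06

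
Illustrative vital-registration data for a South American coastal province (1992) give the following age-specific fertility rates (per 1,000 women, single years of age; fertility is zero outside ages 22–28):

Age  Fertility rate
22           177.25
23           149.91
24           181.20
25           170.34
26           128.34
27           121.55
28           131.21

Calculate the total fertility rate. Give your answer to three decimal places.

1.060

Sum of ASFRs = 177.25 + 149.91 + 181.20 + 170.34 + 128.34 + 121.55 + 131.21 = 1059.80
TFR = 1059.80 / 1000 = 1.0598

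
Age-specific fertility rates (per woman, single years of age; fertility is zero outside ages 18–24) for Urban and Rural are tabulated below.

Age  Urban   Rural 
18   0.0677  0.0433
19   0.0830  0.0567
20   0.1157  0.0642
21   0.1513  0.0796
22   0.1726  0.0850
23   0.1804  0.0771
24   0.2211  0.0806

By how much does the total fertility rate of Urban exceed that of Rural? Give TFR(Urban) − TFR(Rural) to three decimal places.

Urban:
  Sum of ASFRs = 0.0677 + 0.0830 + 0.1157 + 0.1513 + 0.1726 + 0.1804 + 0.2211 = 0.9918
  TFR = 0.9918
Rural:
  Sum of ASFRs = 0.0433 + 0.0567 + 0.0642 + 0.0796 + 0.0850 + 0.0771 + 0.0806 = 0.4865
  TFR = 0.4865
Difference = 0.9918 − 0.4865 = 0.5053

0.505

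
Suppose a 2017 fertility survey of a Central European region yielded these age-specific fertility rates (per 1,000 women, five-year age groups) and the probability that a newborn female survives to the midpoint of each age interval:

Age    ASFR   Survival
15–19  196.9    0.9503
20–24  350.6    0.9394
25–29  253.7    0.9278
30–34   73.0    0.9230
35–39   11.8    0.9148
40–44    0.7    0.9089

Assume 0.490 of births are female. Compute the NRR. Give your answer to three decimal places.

Proportion female at birth = 0.490.
Weighting each age-specific rate by interval width and survival:
  15–19: 5 × 196.9/1000 × 0.9503 = 0.93557
  20–24: 5 × 350.6/1000 × 0.9394 = 1.64677
  25–29: 5 × 253.7/1000 × 0.9278 = 1.17691
  30–34: 5 × 73.0/1000 × 0.9230 = 0.33690
  35–39: 5 × 11.8/1000 × 0.9148 = 0.05397
  40–44: 5 × 0.7/1000 × 0.9089 = 0.00318
Sum = 4.15330
NRR = 0.490 × 4.15330 = 2.03512
An NRR exceeding 1 indicates intrinsic growth under these rates.

2.035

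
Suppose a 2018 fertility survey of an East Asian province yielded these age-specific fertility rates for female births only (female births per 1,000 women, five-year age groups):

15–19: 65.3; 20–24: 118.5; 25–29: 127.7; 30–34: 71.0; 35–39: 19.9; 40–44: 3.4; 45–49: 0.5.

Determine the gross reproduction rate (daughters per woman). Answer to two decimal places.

Sum of female ASFRs = 65.3 + 118.5 + 127.7 + 71.0 + 19.9 + 3.4 + 0.5 = 406.3
GRR = 5 × 406.3 / 1000 = 2.0315

2.03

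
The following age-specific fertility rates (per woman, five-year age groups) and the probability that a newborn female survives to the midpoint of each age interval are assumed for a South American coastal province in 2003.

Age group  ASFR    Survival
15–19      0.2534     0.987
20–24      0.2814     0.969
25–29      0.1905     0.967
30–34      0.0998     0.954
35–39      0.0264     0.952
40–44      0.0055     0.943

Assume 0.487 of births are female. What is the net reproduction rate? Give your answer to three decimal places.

Proportion female at birth = 0.487.
Per-age-group product (5 × ASFR × survival probability):
  15–19: 5 × 0.2534 × 0.987 = 1.25053
  20–24: 5 × 0.2814 × 0.969 = 1.36338
  25–29: 5 × 0.1905 × 0.967 = 0.92107
  30–34: 5 × 0.0998 × 0.954 = 0.47605
  35–39: 5 × 0.0264 × 0.952 = 0.12566
  40–44: 5 × 0.0055 × 0.943 = 0.02593
Sum = 4.16262
NRR = 0.487 × 4.16262 = 2.02720
With NRR above 1 the population is above replacement fertility.

2.027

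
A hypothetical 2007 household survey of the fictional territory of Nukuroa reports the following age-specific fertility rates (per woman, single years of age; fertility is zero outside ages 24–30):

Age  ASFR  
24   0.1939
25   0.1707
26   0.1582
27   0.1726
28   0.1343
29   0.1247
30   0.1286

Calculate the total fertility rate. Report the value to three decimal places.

Sum of ASFRs = 0.1939 + 0.1707 + 0.1582 + 0.1726 + 0.1343 + 0.1247 + 0.1286 = 1.0830
TFR = 1.083

1.083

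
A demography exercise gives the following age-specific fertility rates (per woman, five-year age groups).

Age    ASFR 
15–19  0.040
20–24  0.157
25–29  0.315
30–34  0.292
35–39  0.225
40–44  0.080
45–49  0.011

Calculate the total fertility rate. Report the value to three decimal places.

5.600

Sum of ASFRs = 0.040 + 0.157 + 0.315 + 0.292 + 0.225 + 0.080 + 0.011 = 1.120
TFR = 5 × 1.120 = 5.6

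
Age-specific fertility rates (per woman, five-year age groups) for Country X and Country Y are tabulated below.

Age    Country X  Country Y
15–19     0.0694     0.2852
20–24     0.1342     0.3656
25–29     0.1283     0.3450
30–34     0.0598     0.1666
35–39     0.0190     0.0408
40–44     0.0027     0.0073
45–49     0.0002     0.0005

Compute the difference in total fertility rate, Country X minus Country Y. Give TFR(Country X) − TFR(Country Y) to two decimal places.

-3.99

Country X:
  Sum of ASFRs = 0.0694 + 0.1342 + 0.1283 + 0.0598 + 0.0190 + 0.0027 + 0.0002 = 0.4136
  TFR = 5 × 0.4136 = 2.068
Country Y:
  Sum of ASFRs = 0.2852 + 0.3656 + 0.3450 + 0.1666 + 0.0408 + 0.0073 + 0.0005 = 1.2110
  TFR = 5 × 1.2110 = 6.055
Difference = 2.068 − 6.055 = -3.987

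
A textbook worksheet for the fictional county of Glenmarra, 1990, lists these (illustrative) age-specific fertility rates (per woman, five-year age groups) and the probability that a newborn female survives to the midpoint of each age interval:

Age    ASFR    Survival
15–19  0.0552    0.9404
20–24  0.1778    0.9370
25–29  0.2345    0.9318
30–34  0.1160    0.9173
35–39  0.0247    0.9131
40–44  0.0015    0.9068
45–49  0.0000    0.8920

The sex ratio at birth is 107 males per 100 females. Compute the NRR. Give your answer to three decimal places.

Proportion female at birth = 100 / (100 + 107) = 0.48309.
Per-age-group product (5 × ASFR × survival probability):
  15–19: 5 × 0.0552 × 0.9404 = 0.25955
  20–24: 5 × 0.1778 × 0.9370 = 0.83299
  25–29: 5 × 0.2345 × 0.9318 = 1.09254
  30–34: 5 × 0.1160 × 0.9173 = 0.53203
  35–39: 5 × 0.0247 × 0.9131 = 0.11277
  40–44: 5 × 0.0015 × 0.9068 = 0.00680
  45–49: 5 × 0.0000 × 0.8920 = 0.00000
Sum = 2.83668
NRR = 0.48309 × 2.83668 = 1.37037

1.370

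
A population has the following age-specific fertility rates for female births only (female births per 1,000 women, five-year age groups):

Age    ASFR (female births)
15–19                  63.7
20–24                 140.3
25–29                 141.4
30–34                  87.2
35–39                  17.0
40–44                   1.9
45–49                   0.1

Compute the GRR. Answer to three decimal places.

2.258

Sum of female ASFRs = 63.7 + 140.3 + 141.4 + 87.2 + 17.0 + 1.9 + 0.1 = 451.6
GRR = 5 × 451.6 / 1000 = 2.258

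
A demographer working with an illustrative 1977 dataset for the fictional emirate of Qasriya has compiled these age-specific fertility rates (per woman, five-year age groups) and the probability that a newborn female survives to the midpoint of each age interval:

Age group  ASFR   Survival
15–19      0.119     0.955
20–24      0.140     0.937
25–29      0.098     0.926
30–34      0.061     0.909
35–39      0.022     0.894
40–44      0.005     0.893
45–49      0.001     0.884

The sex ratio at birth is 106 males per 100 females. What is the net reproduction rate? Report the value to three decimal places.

Proportion female at birth = 100 / (100 + 106) = 0.48544.
Weighting each age-specific rate by interval width and survival:
  15–19: 5 × 0.119 × 0.955 = 0.56823
  20–24: 5 × 0.140 × 0.937 = 0.65590
  25–29: 5 × 0.098 × 0.926 = 0.45374
  30–34: 5 × 0.061 × 0.909 = 0.27725
  35–39: 5 × 0.022 × 0.894 = 0.09834
  40–44: 5 × 0.005 × 0.893 = 0.02233
  45–49: 5 × 0.001 × 0.884 = 0.00442
Sum = 2.08021
NRR = 0.48544 × 2.08021 = 1.00982

1.010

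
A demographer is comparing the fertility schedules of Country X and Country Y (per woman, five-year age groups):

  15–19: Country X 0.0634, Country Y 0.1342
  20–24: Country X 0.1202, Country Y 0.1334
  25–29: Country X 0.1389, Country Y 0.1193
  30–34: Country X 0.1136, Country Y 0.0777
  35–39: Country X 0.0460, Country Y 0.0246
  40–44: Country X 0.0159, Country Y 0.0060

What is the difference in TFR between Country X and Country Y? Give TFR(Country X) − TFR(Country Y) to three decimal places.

Country X:
  Sum of ASFRs = 0.0634 + 0.1202 + 0.1389 + 0.1136 + 0.0460 + 0.0159 = 0.4980
  TFR = 5 × 0.4980 = 2.49
Country Y:
  Sum of ASFRs = 0.1342 + 0.1334 + 0.1193 + 0.0777 + 0.0246 + 0.0060 = 0.4952
  TFR = 5 × 0.4952 = 2.476
Difference = 2.49 − 2.476 = 0.014

0.014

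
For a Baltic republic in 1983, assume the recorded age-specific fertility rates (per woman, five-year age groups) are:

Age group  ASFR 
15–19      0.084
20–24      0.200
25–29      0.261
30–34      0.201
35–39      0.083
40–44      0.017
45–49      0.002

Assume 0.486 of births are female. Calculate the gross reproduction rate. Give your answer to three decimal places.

2.061

Proportion female at birth = 0.486.
Sum of ASFRs = 0.084 + 0.200 + 0.261 + 0.201 + 0.083 + 0.017 + 0.002 = 0.848
TFR = 5 × 0.848 = 4.24
GRR = 0.486 × 4.24 = 2.06064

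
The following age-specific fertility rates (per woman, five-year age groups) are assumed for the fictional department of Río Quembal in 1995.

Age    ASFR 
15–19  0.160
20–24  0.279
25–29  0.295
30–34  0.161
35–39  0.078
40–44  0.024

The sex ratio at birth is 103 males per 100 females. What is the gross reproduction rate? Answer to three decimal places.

Proportion female at birth = 100 / (100 + 103) = 0.49261.
Sum of ASFRs = 0.160 + 0.279 + 0.295 + 0.161 + 0.078 + 0.024 = 0.997
TFR = 5 × 0.997 = 4.985
GRR = 0.49261 × 4.985 = 2.45566

2.456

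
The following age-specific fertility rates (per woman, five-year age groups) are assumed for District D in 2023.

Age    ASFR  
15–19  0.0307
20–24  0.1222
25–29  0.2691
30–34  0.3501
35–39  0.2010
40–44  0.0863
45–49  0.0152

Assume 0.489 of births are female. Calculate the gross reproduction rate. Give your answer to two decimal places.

Proportion female at birth = 0.489.
Sum of ASFRs = 0.0307 + 0.1222 + 0.2691 + 0.3501 + 0.2010 + 0.0863 + 0.0152 = 1.0746
TFR = 5 × 1.0746 = 5.373
GRR = 0.489 × 5.373 = 2.62740

2.63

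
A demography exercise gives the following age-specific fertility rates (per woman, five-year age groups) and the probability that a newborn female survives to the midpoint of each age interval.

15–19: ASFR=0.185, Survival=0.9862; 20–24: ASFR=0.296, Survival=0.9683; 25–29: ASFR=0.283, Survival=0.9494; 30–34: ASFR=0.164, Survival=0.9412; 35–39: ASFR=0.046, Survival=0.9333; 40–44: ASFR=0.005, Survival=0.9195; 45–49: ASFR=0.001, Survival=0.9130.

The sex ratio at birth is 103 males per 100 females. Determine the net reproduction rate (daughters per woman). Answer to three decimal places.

2.317

Proportion female at birth = 100 / (100 + 103) = 0.49261.
Survival-weighted fertility by age (5·fₓ·Sₓ):
  15–19: 5 × 0.185 × 0.9862 = 0.91224
  20–24: 5 × 0.296 × 0.9683 = 1.43308
  25–29: 5 × 0.283 × 0.9494 = 1.34340
  30–34: 5 × 0.164 × 0.9412 = 0.77178
  35–39: 5 × 0.046 × 0.9333 = 0.21466
  40–44: 5 × 0.005 × 0.9195 = 0.02299
  45–49: 5 × 0.001 × 0.9130 = 0.00457
Sum = 4.70272
NRR = 0.49261 × 4.70272 = 2.31661
NRR > 1, so each generation more than replaces itself.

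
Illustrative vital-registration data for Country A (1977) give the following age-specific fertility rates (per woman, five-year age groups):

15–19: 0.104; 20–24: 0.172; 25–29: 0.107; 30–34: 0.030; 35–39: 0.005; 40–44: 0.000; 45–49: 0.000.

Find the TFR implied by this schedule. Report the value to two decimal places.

Sum of ASFRs = 0.104 + 0.172 + 0.107 + 0.030 + 0.005 + 0.000 + 0.000 = 0.418
TFR = 5 × 0.418 = 2.09

2.09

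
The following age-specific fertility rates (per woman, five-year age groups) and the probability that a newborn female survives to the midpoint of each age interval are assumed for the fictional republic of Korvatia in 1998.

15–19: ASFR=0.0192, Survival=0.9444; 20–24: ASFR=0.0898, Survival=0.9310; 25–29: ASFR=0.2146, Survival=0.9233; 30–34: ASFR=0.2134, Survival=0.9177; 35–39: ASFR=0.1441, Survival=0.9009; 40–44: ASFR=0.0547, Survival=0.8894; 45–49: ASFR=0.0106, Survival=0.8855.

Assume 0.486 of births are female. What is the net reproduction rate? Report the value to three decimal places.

Proportion female at birth = 0.486.
Weighting each age-specific rate by interval width and survival:
  15–19: 5 × 0.0192 × 0.9444 = 0.09066
  20–24: 5 × 0.0898 × 0.9310 = 0.41802
  25–29: 5 × 0.2146 × 0.9233 = 0.99070
  30–34: 5 × 0.2134 × 0.9177 = 0.97919
  35–39: 5 × 0.1441 × 0.9009 = 0.64910
  40–44: 5 × 0.0547 × 0.8894 = 0.24325
  45–49: 5 × 0.0106 × 0.8855 = 0.04693
Sum = 3.41785
NRR = 0.486 × 3.41785 = 1.66108
An NRR exceeding 1 indicates intrinsic growth under these rates.

1.661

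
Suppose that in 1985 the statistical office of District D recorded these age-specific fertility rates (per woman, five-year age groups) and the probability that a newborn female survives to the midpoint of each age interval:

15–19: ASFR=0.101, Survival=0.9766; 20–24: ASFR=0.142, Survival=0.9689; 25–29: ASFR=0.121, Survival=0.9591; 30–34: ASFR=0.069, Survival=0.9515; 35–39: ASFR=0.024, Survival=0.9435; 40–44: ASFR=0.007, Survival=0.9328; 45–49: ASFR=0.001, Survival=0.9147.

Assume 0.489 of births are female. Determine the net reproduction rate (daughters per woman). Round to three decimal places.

Proportion female at birth = 0.489.
Survival-weighted fertility by age (5·fₓ·Sₓ):
  15–19: 5 × 0.101 × 0.9766 = 0.49318
  20–24: 5 × 0.142 × 0.9689 = 0.68792
  25–29: 5 × 0.121 × 0.9591 = 0.58026
  30–34: 5 × 0.069 × 0.9515 = 0.32827
  35–39: 5 × 0.024 × 0.9435 = 0.11322
  40–44: 5 × 0.007 × 0.9328 = 0.03265
  45–49: 5 × 0.001 × 0.9147 = 0.00457
Sum = 2.24007
NRR = 0.489 × 2.24007 = 1.09539
With NRR above 1 the population is above replacement fertility.

1.095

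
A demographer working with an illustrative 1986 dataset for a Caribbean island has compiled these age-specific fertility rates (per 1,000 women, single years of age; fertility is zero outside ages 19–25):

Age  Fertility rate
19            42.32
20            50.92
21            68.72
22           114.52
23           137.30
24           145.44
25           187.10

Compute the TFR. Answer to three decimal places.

0.746

Sum of ASFRs = 42.32 + 50.92 + 68.72 + 114.52 + 137.30 + 145.44 + 187.10 = 746.32
TFR = 746.32 / 1000 = 0.74632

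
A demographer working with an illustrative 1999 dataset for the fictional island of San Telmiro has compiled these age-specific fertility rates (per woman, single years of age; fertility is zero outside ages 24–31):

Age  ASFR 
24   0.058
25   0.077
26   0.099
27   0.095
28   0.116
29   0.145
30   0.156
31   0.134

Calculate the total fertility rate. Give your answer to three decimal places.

0.880

Sum of ASFRs = 0.058 + 0.077 + 0.099 + 0.095 + 0.116 + 0.145 + 0.156 + 0.134 = 0.880
TFR = 0.88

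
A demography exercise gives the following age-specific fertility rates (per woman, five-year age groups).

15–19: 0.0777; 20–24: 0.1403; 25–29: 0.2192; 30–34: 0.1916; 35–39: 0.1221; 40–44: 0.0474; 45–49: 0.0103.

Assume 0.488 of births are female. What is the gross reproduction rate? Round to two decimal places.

1.97

Proportion female at birth = 0.488.
Sum of ASFRs = 0.0777 + 0.1403 + 0.2192 + 0.1916 + 0.1221 + 0.0474 + 0.0103 = 0.8086
TFR = 5 × 0.8086 = 4.043
GRR = 0.488 × 4.043 = 1.97298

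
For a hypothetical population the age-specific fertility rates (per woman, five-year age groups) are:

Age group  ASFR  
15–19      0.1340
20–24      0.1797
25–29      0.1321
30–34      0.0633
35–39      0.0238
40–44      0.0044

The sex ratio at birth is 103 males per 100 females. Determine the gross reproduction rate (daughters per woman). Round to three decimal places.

1.323

Proportion female at birth = 100 / (100 + 103) = 0.49261.
Sum of ASFRs = 0.1340 + 0.1797 + 0.1321 + 0.0633 + 0.0238 + 0.0044 = 0.5373
TFR = 5 × 0.5373 = 2.6865
GRR = 0.49261 × 2.6865 = 1.32340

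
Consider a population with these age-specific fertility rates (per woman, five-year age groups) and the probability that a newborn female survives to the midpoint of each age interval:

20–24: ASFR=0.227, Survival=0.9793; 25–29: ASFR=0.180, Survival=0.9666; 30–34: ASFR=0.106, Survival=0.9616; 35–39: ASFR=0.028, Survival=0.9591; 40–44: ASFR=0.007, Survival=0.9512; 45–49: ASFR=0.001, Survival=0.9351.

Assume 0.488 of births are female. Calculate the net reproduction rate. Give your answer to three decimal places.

Proportion female at birth = 0.488.
Weighting each age-specific rate by interval width and survival:
  20–24: 5 × 0.227 × 0.9793 = 1.11151
  25–29: 5 × 0.180 × 0.9666 = 0.86994
  30–34: 5 × 0.106 × 0.9616 = 0.50965
  35–39: 5 × 0.028 × 0.9591 = 0.13427
  40–44: 5 × 0.007 × 0.9512 = 0.03329
  45–49: 5 × 0.001 × 0.9351 = 0.00468
Sum = 2.66334
NRR = 0.488 × 2.66334 = 1.29971
With NRR above 1 the population is above replacement fertility.

1.300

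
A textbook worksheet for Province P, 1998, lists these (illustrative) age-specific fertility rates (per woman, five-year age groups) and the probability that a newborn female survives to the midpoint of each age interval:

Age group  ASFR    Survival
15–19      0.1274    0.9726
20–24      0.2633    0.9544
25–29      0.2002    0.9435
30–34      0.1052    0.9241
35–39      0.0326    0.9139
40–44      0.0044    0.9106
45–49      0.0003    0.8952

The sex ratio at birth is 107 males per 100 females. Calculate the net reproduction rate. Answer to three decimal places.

Proportion female at birth = 100 / (100 + 107) = 0.48309.
Each age group contributes 5 × ASFR × survival:
  15–19: 5 × 0.1274 × 0.9726 = 0.61955
  20–24: 5 × 0.2633 × 0.9544 = 1.25647
  25–29: 5 × 0.2002 × 0.9435 = 0.94444
  30–34: 5 × 0.1052 × 0.9241 = 0.48608
  35–39: 5 × 0.0326 × 0.9139 = 0.14897
  40–44: 5 × 0.0044 × 0.9106 = 0.02003
  45–49: 5 × 0.0003 × 0.8952 = 0.00134
Sum = 3.47688
NRR = 0.48309 × 3.47688 = 1.67965
With NRR above 1 the population is above replacement fertility.

1.680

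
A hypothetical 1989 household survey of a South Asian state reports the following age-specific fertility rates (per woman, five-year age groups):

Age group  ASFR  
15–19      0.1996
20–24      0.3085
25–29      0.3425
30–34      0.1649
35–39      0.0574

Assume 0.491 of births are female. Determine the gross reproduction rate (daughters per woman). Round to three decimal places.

2.634

Proportion female at birth = 0.491.
Sum of ASFRs = 0.1996 + 0.3085 + 0.3425 + 0.1649 + 0.0574 = 1.0729
TFR = 5 × 1.0729 = 5.3645
GRR = 0.491 × 5.3645 = 2.63397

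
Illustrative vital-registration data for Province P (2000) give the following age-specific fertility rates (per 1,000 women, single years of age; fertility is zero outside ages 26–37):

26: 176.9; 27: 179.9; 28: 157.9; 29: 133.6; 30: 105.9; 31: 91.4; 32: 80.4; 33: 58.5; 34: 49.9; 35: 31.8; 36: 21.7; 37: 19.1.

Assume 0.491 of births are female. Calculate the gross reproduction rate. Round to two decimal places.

0.54

Proportion female at birth = 0.491.
Sum of ASFRs = 176.9 + 179.9 + 157.9 + 133.6 + 105.9 + 91.4 + 80.4 + 58.5 + 49.9 + 31.8 + 21.7 + 19.1 = 1107.0
TFR = 1107.0 / 1000 = 1.107
GRR = 0.491 × 1.107 = 0.54354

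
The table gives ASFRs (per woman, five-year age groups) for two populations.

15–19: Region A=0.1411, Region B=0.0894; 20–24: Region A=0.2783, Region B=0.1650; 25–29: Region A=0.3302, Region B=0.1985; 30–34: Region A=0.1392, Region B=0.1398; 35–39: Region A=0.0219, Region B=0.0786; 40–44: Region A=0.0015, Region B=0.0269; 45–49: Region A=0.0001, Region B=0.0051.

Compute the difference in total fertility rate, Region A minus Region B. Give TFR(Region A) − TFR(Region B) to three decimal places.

Region A:
  Sum of ASFRs = 0.1411 + 0.2783 + 0.3302 + 0.1392 + 0.0219 + 0.0015 + 0.0001 = 0.9123
  TFR = 5 × 0.9123 = 4.5615
Region B:
  Sum of ASFRs = 0.0894 + 0.1650 + 0.1985 + 0.1398 + 0.0786 + 0.0269 + 0.0051 = 0.7033
  TFR = 5 × 0.7033 = 3.5165
Difference = 4.5615 − 3.5165 = 1.045

1.045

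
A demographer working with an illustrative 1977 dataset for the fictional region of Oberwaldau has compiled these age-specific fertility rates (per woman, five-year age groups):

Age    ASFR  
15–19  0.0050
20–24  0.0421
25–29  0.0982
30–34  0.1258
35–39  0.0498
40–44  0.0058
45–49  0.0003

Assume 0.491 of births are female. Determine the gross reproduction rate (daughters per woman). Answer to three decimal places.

Proportion female at birth = 0.491.
Sum of ASFRs = 0.0050 + 0.0421 + 0.0982 + 0.1258 + 0.0498 + 0.0058 + 0.0003 = 0.3270
TFR = 5 × 0.3270 = 1.635
GRR = 0.491 × 1.635 = 0.80279

0.803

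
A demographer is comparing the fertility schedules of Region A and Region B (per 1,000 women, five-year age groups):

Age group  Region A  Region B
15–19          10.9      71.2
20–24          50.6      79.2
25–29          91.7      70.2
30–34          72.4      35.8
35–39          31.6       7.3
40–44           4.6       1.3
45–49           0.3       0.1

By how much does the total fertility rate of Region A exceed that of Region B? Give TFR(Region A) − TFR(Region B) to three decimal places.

Region A:
  Sum of ASFRs = 10.9 + 50.6 + 91.7 + 72.4 + 31.6 + 4.6 + 0.3 = 262.1
  TFR = 5 × 262.1 / 1000 = 1.3105
Region B:
  Sum of ASFRs = 71.2 + 79.2 + 70.2 + 35.8 + 7.3 + 1.3 + 0.1 = 265.1
  TFR = 5 × 265.1 / 1000 = 1.3255
Difference = 1.3105 − 1.3255 = -0.015

-0.015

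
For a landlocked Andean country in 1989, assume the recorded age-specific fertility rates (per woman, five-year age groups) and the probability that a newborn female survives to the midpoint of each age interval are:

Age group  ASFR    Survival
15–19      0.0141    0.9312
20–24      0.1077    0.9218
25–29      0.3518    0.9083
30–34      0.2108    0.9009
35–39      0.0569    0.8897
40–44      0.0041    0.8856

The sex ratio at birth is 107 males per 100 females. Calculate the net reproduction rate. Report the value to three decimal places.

1.633

Proportion female at birth = 100 / (100 + 107) = 0.48309.
Each age group contributes 5 × ASFR × survival:
  15–19: 5 × 0.0141 × 0.9312 = 0.06565
  20–24: 5 × 0.1077 × 0.9218 = 0.49639
  25–29: 5 × 0.3518 × 0.9083 = 1.59770
  30–34: 5 × 0.2108 × 0.9009 = 0.94955
  35–39: 5 × 0.0569 × 0.8897 = 0.25312
  40–44: 5 × 0.0041 × 0.8856 = 0.01815
Sum = 3.38056
NRR = 0.48309 × 3.38056 = 1.63311
An NRR exceeding 1 indicates intrinsic growth under these rates.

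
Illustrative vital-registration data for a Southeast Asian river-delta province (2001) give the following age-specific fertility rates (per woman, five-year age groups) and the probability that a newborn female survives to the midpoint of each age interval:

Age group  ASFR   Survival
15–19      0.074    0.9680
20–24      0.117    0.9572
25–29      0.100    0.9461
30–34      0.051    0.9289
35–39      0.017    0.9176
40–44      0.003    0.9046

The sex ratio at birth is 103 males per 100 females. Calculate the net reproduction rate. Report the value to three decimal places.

Proportion female at birth = 100 / (100 + 103) = 0.49261.
Survival-weighted fertility by age (5·fₓ·Sₓ):
  15–19: 5 × 0.074 × 0.9680 = 0.35816
  20–24: 5 × 0.117 × 0.9572 = 0.55996
  25–29: 5 × 0.100 × 0.9461 = 0.47305
  30–34: 5 × 0.051 × 0.9289 = 0.23687
  35–39: 5 × 0.017 × 0.9176 = 0.07800
  40–44: 5 × 0.003 × 0.9046 = 0.01357
Sum = 1.71961
NRR = 0.49261 × 1.71961 = 0.84710

0.847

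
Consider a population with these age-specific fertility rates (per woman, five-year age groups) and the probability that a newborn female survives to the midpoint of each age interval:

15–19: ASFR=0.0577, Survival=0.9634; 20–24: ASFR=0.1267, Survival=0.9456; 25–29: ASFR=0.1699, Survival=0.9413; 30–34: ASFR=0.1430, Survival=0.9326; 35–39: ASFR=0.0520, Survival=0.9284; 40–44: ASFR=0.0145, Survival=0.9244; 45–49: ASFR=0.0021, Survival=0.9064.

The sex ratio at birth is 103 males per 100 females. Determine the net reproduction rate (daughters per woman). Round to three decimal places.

1.311

Proportion female at birth = 100 / (100 + 103) = 0.49261.
Each age group contributes 5 × ASFR × survival:
  15–19: 5 × 0.0577 × 0.9634 = 0.27794
  20–24: 5 × 0.1267 × 0.9456 = 0.59904
  25–29: 5 × 0.1699 × 0.9413 = 0.79963
  30–34: 5 × 0.1430 × 0.9326 = 0.66681
  35–39: 5 × 0.0520 × 0.9284 = 0.24138
  40–44: 5 × 0.0145 × 0.9244 = 0.06702
  45–49: 5 × 0.0021 × 0.9064 = 0.00952
Sum = 2.66134
NRR = 0.49261 × 2.66134 = 1.31100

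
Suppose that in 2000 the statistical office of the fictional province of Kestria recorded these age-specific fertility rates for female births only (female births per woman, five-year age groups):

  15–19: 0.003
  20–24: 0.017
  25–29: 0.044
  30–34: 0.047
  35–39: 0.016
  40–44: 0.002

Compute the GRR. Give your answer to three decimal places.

0.645

Sum of female ASFRs = 0.003 + 0.017 + 0.044 + 0.047 + 0.016 + 0.002 = 0.129
GRR = 5 × 0.129 = 0.645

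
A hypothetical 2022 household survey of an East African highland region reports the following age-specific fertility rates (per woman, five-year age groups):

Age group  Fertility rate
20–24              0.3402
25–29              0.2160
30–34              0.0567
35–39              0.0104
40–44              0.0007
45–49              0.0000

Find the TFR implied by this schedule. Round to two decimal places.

3.12

Sum of ASFRs = 0.3402 + 0.2160 + 0.0567 + 0.0104 + 0.0007 + 0.0000 = 0.6240
TFR = 5 × 0.6240 = 3.12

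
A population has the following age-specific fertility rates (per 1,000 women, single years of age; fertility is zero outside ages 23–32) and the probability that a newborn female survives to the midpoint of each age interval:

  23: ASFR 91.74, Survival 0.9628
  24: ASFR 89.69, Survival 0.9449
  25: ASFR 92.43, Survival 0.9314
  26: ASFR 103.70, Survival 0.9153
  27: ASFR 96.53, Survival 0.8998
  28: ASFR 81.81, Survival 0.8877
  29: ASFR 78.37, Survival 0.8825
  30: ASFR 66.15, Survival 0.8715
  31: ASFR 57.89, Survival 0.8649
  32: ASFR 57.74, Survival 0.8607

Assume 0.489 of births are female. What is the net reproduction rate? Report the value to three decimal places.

0.362

Proportion female at birth = 0.489.
Weighting each age-specific rate by interval width and survival:
  23: 1 × 91.74/1000 × 0.9628 = 0.08833
  24: 1 × 89.69/1000 × 0.9449 = 0.08475
  25: 1 × 92.43/1000 × 0.9314 = 0.08609
  26: 1 × 103.70/1000 × 0.9153 = 0.09492
  27: 1 × 96.53/1000 × 0.8998 = 0.08686
  28: 1 × 81.81/1000 × 0.8877 = 0.07262
  29: 1 × 78.37/1000 × 0.8825 = 0.06916
  30: 1 × 66.15/1000 × 0.8715 = 0.05765
  31: 1 × 57.89/1000 × 0.8649 = 0.05007
  32: 1 × 57.74/1000 × 0.8607 = 0.04970
Sum = 0.74015
NRR = 0.489 × 0.74015 = 0.36193
With NRR below 1 the population is below replacement fertility.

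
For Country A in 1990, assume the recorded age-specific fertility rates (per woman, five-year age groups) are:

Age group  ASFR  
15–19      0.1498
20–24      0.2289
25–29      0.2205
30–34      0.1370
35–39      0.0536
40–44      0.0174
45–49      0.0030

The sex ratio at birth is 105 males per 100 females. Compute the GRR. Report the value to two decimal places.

Proportion female at birth = 100 / (100 + 105) = 0.48780.
Sum of ASFRs = 0.1498 + 0.2289 + 0.2205 + 0.1370 + 0.0536 + 0.0174 + 0.0030 = 0.8102
TFR = 5 × 0.8102 = 4.051
GRR = 0.48780 × 4.051 = 1.97608

1.98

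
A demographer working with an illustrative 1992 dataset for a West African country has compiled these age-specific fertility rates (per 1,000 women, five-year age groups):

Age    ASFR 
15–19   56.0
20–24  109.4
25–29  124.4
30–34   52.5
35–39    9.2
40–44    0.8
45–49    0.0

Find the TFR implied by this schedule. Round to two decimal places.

1.76

Sum of ASFRs = 56.0 + 109.4 + 124.4 + 52.5 + 9.2 + 0.8 + 0.0 = 352.3
TFR = 5 × 352.3 / 1000 = 1.7615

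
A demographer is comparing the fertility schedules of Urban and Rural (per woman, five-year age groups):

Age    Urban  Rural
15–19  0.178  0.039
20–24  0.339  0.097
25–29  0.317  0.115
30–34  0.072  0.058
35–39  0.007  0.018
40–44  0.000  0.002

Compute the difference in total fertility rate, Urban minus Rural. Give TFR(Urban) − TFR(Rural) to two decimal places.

Urban:
  Sum of ASFRs = 0.178 + 0.339 + 0.317 + 0.072 + 0.007 + 0.000 = 0.913
  TFR = 5 × 0.913 = 4.565
Rural:
  Sum of ASFRs = 0.039 + 0.097 + 0.115 + 0.058 + 0.018 + 0.002 = 0.329
  TFR = 5 × 0.329 = 1.645
Difference = 4.565 − 1.645 = 2.92

2.92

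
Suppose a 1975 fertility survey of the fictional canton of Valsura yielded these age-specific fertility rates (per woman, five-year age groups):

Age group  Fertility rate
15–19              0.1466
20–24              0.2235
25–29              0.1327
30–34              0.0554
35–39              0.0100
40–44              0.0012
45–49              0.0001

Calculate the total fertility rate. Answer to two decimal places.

2.85

Sum of ASFRs = 0.1466 + 0.2235 + 0.1327 + 0.0554 + 0.0100 + 0.0012 + 0.0001 = 0.5695
TFR = 5 × 0.5695 = 2.8475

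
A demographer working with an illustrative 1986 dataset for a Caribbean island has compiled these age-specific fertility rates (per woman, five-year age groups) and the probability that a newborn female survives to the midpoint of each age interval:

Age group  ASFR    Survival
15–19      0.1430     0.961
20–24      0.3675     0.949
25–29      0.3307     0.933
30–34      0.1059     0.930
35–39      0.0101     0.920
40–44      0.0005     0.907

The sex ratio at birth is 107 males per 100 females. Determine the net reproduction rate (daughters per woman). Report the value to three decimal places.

2.181

Proportion female at birth = 100 / (100 + 107) = 0.48309.
Survival-weighted fertility by age (5·fₓ·Sₓ):
  15–19: 5 × 0.1430 × 0.961 = 0.68712
  20–24: 5 × 0.3675 × 0.949 = 1.74379
  25–29: 5 × 0.3307 × 0.933 = 1.54272
  30–34: 5 × 0.1059 × 0.930 = 0.49244
  35–39: 5 × 0.0101 × 0.920 = 0.04646
  40–44: 5 × 0.0005 × 0.907 = 0.00227
Sum = 4.51480
NRR = 0.48309 × 4.51480 = 2.18105
NRR > 1, so each generation more than replaces itself.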